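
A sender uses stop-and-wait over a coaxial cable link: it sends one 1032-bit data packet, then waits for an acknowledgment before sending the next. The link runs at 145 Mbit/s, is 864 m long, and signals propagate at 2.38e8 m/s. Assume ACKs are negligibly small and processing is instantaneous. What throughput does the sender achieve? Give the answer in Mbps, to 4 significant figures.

t_tx = L/R = 1032/145000000 = 7.11724e-06 s.
t_prop = 864/238000000 = 3.63025e-06 s; RTT = 7.2605e-06 s.
Cycle = t_tx + RTT = 1.43777e-05 s.
Throughput = L / cycle = 1032 / 1.43777e-05 = 71.78 Mbps.

71.78 Mbps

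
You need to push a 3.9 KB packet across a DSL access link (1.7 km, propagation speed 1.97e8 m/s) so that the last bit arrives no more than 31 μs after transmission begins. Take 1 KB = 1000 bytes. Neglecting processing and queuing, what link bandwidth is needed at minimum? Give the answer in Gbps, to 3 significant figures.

L = 31200 bits.
Propagation delay = 1700 / 197000000 = 8.62944 μs.
Transmission budget = 31 − 8.62944 = 22.3706 μs.
R ≥ L / t_tx = 31200 bits / 2.23706e-05 s = 1.39 Gbps.

1.39 Gbps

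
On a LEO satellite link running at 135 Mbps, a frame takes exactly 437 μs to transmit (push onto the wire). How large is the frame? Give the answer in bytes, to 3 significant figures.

L = R × t_tx = 135000000 b/s × 0.000437 s = 58995 bits.
In bytes: 58995 / 8 = 7370 bytes.

7370 bytes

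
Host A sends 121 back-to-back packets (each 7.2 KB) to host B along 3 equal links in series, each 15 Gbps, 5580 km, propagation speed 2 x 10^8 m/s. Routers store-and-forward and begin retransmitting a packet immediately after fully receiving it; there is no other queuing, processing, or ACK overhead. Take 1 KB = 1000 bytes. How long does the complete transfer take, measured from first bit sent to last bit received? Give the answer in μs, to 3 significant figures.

84200 μs

Per-hop transmission t_tx = L/R = 57600/15000000000 = 3.84 μs.
Per-hop propagation t_prop = 5580000/200000000 = 27900 μs.
Pipeline fill: first packet needs 3·t_tx to clear all hops; remaining 120 packets each add one t_tx.
Total = (3+121-1)·t_tx + 3·t_prop = 123·3.84 + 3·27900 = 84200 μs.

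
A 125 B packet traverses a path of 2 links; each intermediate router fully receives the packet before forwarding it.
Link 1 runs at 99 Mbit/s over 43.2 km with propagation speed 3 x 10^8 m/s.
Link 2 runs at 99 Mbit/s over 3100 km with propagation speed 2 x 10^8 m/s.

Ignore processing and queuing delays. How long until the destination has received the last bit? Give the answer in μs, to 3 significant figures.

15700 μs

L = 125 × 8 = 1000 bits.
Transmission delay per hop = L/R = 1000/99000000 = 10.101 μs; 2 hops → 20.202 μs.
Propagation delays (d/s per hop): 144, 15500 μs; sum = 15644 μs.
End-to-end = 15700 μs.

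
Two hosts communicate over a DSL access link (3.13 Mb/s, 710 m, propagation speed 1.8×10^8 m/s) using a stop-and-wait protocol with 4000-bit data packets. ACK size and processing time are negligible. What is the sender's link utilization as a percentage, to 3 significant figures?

99.4 %

t_tx = L/R = 4000/3130000 = 0.00127796 s.
t_prop = 710/180000000 = 3.94444e-06 s; RTT = 7.88889e-06 s.
Cycle = t_tx + RTT = 0.00128584 s.
Utilization = t_tx / cycle = 0.00127796/0.00128584 = 99.4 %.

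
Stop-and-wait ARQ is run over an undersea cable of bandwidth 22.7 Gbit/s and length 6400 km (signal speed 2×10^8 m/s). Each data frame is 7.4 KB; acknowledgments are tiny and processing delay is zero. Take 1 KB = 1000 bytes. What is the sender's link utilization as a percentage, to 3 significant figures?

t_tx = L/R = 59200/22700000000 = 2.60793e-06 s.
t_prop = 6400000/200000000 = 0.032 s; RTT = 0.064 s.
Cycle = t_tx + RTT = 0.0640026 s.
Utilization = t_tx / cycle = 2.60793e-06/0.0640026 = 0.00407 %.

0.00407 %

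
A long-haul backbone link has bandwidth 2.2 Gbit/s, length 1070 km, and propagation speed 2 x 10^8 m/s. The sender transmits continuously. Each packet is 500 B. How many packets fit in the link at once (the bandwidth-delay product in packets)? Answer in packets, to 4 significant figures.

Propagation delay = 1070000 / 200000000 = 0.00535 s.
BDP = R × t_prop = 2200000000 × 0.00535 = 11770000 bits.
In packets of 4000 bits: 2943 packets.

2943 packets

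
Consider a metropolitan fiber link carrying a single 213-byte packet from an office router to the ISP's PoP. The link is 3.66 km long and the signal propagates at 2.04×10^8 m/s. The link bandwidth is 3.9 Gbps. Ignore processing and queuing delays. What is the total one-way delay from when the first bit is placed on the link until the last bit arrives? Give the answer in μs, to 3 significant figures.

L = 213 × 8 = 1704 bits.
Transmission delay = L/R = 1704 / 3900000000 = 0.436923 μs.
Propagation delay = d/s = 3660 m / 204000000 m/s = 17.9412 μs.
Total = 18.4 μs.

18.4 μs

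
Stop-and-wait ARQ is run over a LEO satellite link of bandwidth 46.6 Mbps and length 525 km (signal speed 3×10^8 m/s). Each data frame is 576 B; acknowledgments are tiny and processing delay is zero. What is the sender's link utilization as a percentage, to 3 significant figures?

2.75 %

t_tx = L/R = 4608/46600000 = 9.88841e-05 s.
t_prop = 525000/300000000 = 0.00175 s; RTT = 0.0035 s.
Cycle = t_tx + RTT = 0.00359888 s.
Utilization = t_tx / cycle = 9.88841e-05/0.00359888 = 2.75 %.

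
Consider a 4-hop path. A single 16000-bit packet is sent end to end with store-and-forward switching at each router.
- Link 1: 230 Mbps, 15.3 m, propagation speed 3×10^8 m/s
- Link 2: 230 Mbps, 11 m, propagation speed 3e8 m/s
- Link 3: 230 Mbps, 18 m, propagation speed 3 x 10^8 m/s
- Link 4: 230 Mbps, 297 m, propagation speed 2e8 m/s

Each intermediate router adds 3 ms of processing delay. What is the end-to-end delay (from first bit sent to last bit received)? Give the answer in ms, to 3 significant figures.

Transmission delay per hop = L/R = 16000/230000000 = 0.0695652 ms; 4 hops → 0.278261 ms.
Propagation delays (d/s per hop): 5.1e-05, 3.66667e-05, 6e-05, 0.001485 ms; sum = 0.00163267 ms.
Processing at 3 router(s): 3 × 3 ms = 9 ms.
End-to-end = 9.28 ms.

9.28 ms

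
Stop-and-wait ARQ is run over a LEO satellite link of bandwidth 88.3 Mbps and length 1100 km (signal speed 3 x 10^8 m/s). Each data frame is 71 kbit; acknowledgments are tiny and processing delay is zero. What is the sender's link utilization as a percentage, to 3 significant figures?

t_tx = L/R = 71000/88300000 = 0.000804077 s.
t_prop = 1100000/300000000 = 0.00366667 s; RTT = 0.00733333 s.
Cycle = t_tx + RTT = 0.00813741 s.
Utilization = t_tx / cycle = 0.000804077/0.00813741 = 9.88 %.

9.88 %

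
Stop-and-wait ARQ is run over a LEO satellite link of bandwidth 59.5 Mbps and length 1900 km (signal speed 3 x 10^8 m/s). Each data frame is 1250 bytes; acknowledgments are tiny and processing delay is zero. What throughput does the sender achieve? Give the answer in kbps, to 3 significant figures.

779 kbps

t_tx = L/R = 10000/59500000 = 0.000168067 s.
t_prop = 1900000/300000000 = 0.00633333 s; RTT = 0.0126667 s.
Cycle = t_tx + RTT = 0.0128347 s.
Throughput = L / cycle = 10000 / 0.0128347 = 779 kbps.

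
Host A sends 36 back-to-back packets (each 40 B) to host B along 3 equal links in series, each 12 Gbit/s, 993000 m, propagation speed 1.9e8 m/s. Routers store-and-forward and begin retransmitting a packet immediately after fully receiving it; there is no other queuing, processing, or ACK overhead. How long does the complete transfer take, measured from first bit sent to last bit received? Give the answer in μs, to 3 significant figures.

15700 μs

Per-hop transmission t_tx = L/R = 320/12000000000 = 0.0266667 μs.
Per-hop propagation t_prop = 993000/190000000 = 5226.32 μs.
Pipeline fill: first packet needs 3·t_tx to clear all hops; remaining 35 packets each add one t_tx.
Total = (3+36-1)·t_tx + 3·t_prop = 38·0.0266667 + 3·5226.32 = 15700 μs.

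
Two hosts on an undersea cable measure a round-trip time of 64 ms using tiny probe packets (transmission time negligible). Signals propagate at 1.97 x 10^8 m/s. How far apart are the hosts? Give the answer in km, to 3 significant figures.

One-way propagation = RTT/2 = 32 ms.
d = s × t = 197000000 × 0.032 = 6300 km.

6300 km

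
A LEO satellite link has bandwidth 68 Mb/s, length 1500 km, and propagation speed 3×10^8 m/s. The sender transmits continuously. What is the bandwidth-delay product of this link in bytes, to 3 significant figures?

Propagation delay = 1500000 / 300000000 = 0.005 s.
BDP = R × t_prop = 68000000 × 0.005 = 340000 bits.
In bytes: 340000/8 = 42500 bytes.

42500 bytes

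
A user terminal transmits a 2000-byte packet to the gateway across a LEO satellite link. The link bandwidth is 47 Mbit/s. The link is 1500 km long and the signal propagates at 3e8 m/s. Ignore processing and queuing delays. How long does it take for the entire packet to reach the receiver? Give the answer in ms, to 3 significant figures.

5.34 ms

L = 2000 × 8 = 16000 bits.
Transmission delay = L/R = 16000 / 47000000 = 0.340426 ms.
Propagation delay = d/s = 1500000 m / 300000000 m/s = 5 ms.
Total = 5.34 ms.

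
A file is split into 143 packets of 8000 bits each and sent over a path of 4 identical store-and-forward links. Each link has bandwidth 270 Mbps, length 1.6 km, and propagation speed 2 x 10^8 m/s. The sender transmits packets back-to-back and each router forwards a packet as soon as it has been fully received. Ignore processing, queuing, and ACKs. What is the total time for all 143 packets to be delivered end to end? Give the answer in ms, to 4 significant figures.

Per-hop transmission t_tx = L/R = 8000/270000000 = 0.0296296 ms.
Per-hop propagation t_prop = 1600/200000000 = 0.008 ms.
Pipeline fill: first packet needs 4·t_tx to clear all hops; remaining 142 packets each add one t_tx.
Total = (4+143-1)·t_tx + 4·t_prop = 146·0.0296296 + 4·0.008 = 4.358 ms.

4.358 ms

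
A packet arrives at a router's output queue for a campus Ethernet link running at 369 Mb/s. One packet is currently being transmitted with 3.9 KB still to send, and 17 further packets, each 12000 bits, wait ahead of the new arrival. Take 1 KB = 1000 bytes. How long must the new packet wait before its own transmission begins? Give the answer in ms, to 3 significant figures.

Each queued packet: L/R = 12000/369000000 = 0.0325203 ms.
17 queued → 0.552846 ms.
Plus remaining 31200 bits of current packet: 0.0845528 ms.
Queuing delay = 0.637 ms.

0.637 ms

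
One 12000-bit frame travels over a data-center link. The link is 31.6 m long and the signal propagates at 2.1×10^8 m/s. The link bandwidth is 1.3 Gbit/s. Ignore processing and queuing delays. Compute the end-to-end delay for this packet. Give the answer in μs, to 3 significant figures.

9.38 μs

Transmission delay = L/R = 12000 / 1300000000 = 9.23077 μs.
Propagation delay = d/s = 31.6 m / 210000000 m/s = 0.150476 μs.
Total = 9.38 μs.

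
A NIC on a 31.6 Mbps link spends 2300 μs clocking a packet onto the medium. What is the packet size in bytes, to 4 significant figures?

9085 bytes

L = R × t_tx = 31600000 b/s × 0.0023 s = 72680 bits.
In bytes: 72680 / 8 = 9085 bytes.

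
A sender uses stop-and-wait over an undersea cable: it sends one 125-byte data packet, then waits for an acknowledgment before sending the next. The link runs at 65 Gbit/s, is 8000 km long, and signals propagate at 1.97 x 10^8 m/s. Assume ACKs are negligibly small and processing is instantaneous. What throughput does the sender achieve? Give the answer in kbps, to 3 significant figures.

12.3 kbps

t_tx = L/R = 1000/65000000000 = 1.53846e-08 s.
t_prop = 8000000/197000000 = 0.0406091 s; RTT = 0.0812183 s.
Cycle = t_tx + RTT = 0.0812183 s.
Throughput = L / cycle = 1000 / 0.0812183 = 12.3 kbps.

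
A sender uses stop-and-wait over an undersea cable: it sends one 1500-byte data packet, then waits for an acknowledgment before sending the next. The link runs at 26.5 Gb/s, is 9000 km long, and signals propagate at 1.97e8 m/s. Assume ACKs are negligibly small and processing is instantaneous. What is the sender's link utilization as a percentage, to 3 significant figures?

t_tx = L/R = 12000/26500000000 = 4.5283e-07 s.
t_prop = 9000000/197000000 = 0.0456853 s; RTT = 0.0913706 s.
Cycle = t_tx + RTT = 0.091371 s.
Utilization = t_tx / cycle = 4.5283e-07/0.091371 = 0.000496 %.

0.000496 %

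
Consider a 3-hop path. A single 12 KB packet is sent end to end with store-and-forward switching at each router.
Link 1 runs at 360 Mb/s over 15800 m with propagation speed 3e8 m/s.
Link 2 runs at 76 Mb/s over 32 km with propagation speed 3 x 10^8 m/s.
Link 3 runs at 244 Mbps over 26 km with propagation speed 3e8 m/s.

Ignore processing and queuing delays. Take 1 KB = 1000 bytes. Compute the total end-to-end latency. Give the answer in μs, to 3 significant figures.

L = 96000 bits.
Transmission delays (L/R per hop): 266.667, 1263.16, 393.443 μs; sum = 1923.27 μs.
Propagation delays (d/s per hop): 52.6667, 106.667, 86.6667 μs; sum = 246 μs.
End-to-end = 2170 μs.

2170 μs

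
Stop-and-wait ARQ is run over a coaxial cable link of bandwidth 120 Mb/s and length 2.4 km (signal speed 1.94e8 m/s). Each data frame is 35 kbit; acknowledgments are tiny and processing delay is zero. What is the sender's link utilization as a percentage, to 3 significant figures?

92.2 %

t_tx = L/R = 35000/120000000 = 0.000291667 s.
t_prop = 2400/194000000 = 1.23711e-05 s; RTT = 2.47423e-05 s.
Cycle = t_tx + RTT = 0.000316409 s.
Utilization = t_tx / cycle = 0.000291667/0.000316409 = 92.2 %.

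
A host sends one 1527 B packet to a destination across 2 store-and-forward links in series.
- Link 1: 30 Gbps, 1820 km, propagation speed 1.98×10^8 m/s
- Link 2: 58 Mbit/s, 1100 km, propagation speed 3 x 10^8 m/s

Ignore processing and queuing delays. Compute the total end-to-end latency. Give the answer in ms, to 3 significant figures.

13.1 ms

L = 1527 × 8 = 12216 bits.
Transmission delays (L/R per hop): 0.0004072, 0.210621 ms; sum = 0.211028 ms.
Propagation delays (d/s per hop): 9.19192, 3.66667 ms; sum = 12.8586 ms.
End-to-end = 13.1 ms.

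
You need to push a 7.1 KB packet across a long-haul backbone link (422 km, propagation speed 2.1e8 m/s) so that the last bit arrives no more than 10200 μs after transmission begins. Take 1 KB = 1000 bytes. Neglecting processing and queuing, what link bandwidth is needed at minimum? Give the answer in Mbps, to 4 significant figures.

L = 56800 bits.
Propagation delay = 422000 / 210000000 = 2009.52 μs.
Transmission budget = 10200 − 2009.52 = 8190.48 μs.
R ≥ L / t_tx = 56800 bits / 0.00819048 s = 6.935 Mbps.

6.935 Mbps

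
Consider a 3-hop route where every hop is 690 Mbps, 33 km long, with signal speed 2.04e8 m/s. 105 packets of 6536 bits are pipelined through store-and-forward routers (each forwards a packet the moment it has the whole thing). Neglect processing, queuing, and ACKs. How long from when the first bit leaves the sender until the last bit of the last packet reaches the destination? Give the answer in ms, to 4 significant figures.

Per-hop transmission t_tx = L/R = 6536/690000000 = 0.00947246 ms.
Per-hop propagation t_prop = 33000/204000000 = 0.161765 ms.
Pipeline fill: first packet needs 3·t_tx to clear all hops; remaining 104 packets each add one t_tx.
Total = (3+105-1)·t_tx + 3·t_prop = 107·0.00947246 + 3·0.161765 = 1.499 ms.

1.499 ms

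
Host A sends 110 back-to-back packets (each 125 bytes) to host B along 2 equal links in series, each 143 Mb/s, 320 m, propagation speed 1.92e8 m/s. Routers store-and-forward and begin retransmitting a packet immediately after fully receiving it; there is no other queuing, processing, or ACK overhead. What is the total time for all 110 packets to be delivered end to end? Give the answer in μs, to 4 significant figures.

779.6 μs

Per-hop transmission t_tx = L/R = 1000/143000000 = 6.99301 μs.
Per-hop propagation t_prop = 320/192000000 = 1.66667 μs.
Pipeline fill: first packet needs 2·t_tx to clear all hops; remaining 109 packets each add one t_tx.
Total = (2+110-1)·t_tx + 2·t_prop = 111·6.99301 + 2·1.66667 = 779.6 μs.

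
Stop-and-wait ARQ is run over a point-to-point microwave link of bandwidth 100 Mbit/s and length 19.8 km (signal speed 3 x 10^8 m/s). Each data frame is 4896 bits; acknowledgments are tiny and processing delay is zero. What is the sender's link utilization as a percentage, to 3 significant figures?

27.1 %

t_tx = L/R = 4896/100000000 = 4.896e-05 s.
t_prop = 19800/300000000 = 6.6e-05 s; RTT = 0.000132 s.
Cycle = t_tx + RTT = 0.00018096 s.
Utilization = t_tx / cycle = 4.896e-05/0.00018096 = 27.1 %.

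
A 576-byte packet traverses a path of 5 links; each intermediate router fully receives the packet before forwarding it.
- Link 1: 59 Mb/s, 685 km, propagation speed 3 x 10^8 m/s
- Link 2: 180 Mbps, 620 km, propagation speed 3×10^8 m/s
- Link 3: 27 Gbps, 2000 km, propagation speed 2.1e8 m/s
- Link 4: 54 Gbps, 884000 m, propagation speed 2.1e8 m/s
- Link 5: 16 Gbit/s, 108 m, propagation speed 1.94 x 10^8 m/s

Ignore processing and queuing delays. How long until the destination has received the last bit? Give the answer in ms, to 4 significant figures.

L = 576 × 8 = 4608 bits.
Transmission delays (L/R per hop): 0.0781017, 0.0256, 0.000170667, 8.53333e-05, 0.000288 ms; sum = 0.104246 ms.
Propagation delays (d/s per hop): 2.28333, 2.06667, 9.52381, 4.20952, 0.000556701 ms; sum = 18.0839 ms.
End-to-end = 18.19 ms.

18.19 ms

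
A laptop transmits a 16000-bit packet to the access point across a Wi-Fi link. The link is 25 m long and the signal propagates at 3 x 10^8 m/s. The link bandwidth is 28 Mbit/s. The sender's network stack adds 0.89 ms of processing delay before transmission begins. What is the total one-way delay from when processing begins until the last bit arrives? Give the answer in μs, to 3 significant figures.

1460 μs

Transmission delay = L/R = 16000 / 28000000 = 571.429 μs.
Propagation delay = d/s = 25 m / 300000000 m/s = 0.0833333 μs.
Plus processing delay 0.89 ms = 890 μs.
Total = 1460 μs.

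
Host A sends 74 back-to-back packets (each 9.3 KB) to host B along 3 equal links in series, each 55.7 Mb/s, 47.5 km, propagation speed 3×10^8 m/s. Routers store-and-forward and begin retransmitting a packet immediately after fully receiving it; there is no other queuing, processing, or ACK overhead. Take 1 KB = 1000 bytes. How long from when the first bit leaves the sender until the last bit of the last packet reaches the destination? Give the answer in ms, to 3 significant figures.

Per-hop transmission t_tx = L/R = 74400/55700000 = 1.33573 ms.
Per-hop propagation t_prop = 47500/300000000 = 0.158333 ms.
Pipeline fill: first packet needs 3·t_tx to clear all hops; remaining 73 packets each add one t_tx.
Total = (3+74-1)·t_tx + 3·t_prop = 76·1.33573 + 3·0.158333 = 102 ms.

102 ms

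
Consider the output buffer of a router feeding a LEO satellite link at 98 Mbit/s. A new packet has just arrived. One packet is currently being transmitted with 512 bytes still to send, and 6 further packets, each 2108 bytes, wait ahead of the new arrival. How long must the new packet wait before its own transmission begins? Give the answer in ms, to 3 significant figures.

Each queued packet: L/R = 16864/98000000 = 0.172082 ms.
6 queued → 1.03249 ms.
Plus remaining 4096 bits of current packet: 0.0417959 ms.
Queuing delay = 1.07 ms.

1.07 ms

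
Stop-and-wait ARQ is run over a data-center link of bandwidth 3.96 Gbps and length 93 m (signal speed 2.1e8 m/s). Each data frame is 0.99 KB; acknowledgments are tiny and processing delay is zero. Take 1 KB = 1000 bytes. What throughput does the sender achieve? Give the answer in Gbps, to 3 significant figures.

2.74 Gbps

t_tx = L/R = 7920/3960000000 = 2e-06 s.
t_prop = 93/210000000 = 4.42857e-07 s; RTT = 8.85714e-07 s.
Cycle = t_tx + RTT = 2.88571e-06 s.
Throughput = L / cycle = 7920 / 2.88571e-06 = 2.74 Gbps.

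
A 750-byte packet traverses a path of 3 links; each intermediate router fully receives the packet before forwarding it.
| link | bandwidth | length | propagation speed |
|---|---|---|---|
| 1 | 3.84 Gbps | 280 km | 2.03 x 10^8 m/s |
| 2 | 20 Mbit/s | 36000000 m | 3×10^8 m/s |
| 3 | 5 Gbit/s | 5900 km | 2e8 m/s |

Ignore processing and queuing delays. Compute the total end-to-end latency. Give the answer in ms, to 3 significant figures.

151 ms

L = 750 × 8 = 6000 bits.
Transmission delays (L/R per hop): 0.0015625, 0.3, 0.0012 ms; sum = 0.302763 ms.
Propagation delays (d/s per hop): 1.37931, 120, 29.5 ms; sum = 150.879 ms.
End-to-end = 151 ms.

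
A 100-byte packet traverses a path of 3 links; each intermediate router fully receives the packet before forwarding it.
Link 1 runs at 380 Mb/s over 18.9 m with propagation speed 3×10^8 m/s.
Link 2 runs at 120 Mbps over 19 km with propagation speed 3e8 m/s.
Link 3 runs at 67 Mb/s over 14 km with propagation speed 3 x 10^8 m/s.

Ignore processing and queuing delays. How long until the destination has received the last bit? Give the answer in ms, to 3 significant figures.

0.131 ms

L = 100 × 8 = 800 bits.
Transmission delays (L/R per hop): 0.00210526, 0.00666667, 0.0119403 ms; sum = 0.0207122 ms.
Propagation delays (d/s per hop): 6.3e-05, 0.0633333, 0.0466667 ms; sum = 0.110063 ms.
End-to-end = 0.131 ms.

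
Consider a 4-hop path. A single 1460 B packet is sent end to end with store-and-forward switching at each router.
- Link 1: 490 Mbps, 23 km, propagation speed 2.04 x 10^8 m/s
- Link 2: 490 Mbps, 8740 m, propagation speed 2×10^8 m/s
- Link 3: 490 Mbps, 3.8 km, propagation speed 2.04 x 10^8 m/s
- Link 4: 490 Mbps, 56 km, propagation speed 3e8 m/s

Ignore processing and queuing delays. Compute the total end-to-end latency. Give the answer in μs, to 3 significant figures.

L = 1460 × 8 = 11680 bits.
Transmission delay per hop = L/R = 11680/490000000 = 23.8367 μs; 4 hops → 95.3469 μs.
Propagation delays (d/s per hop): 112.745, 43.7, 18.6275, 186.667 μs; sum = 361.739 μs.
End-to-end = 457 μs.

457 μs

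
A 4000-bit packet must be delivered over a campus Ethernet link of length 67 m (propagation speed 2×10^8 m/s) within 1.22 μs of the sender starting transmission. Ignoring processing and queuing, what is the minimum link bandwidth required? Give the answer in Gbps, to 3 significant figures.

4.52 Gbps

Propagation delay = 67 / 200000000 = 0.335 μs.
Transmission budget = 1.22 − 0.335 = 0.885 μs.
R ≥ L / t_tx = 4000 bits / 8.85e-07 s = 4.52 Gbps.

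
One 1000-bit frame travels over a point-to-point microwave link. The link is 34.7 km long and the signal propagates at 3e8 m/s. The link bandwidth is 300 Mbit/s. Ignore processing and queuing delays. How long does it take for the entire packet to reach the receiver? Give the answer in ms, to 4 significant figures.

Transmission delay = L/R = 1000 / 300000000 = 0.00333333 ms.
Propagation delay = d/s = 34700 m / 300000000 m/s = 0.115667 ms.
Total = 0.1190 ms.

0.1190 ms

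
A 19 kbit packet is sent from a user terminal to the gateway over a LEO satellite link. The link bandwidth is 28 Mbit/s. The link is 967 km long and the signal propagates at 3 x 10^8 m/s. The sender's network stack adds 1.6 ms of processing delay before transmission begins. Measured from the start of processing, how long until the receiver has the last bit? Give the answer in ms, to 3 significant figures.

L = 19000 bits.
Transmission delay = L/R = 19000 / 28000000 = 0.678571 ms.
Propagation delay = d/s = 967000 m / 300000000 m/s = 3.22333 ms.
Plus processing delay 1.6 ms = 1.6 ms.
Total = 5.50 ms.

5.50 ms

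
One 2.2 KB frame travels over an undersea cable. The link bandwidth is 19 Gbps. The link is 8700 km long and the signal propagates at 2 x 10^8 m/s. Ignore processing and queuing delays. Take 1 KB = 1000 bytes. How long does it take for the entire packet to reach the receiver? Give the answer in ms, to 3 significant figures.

L = 17600 bits.
Transmission delay = L/R = 17600 / 19000000000 = 0.000926316 ms.
Propagation delay = d/s = 8700000 m / 200000000 m/s = 43.5 ms.
Total = 43.5 ms.

43.5 ms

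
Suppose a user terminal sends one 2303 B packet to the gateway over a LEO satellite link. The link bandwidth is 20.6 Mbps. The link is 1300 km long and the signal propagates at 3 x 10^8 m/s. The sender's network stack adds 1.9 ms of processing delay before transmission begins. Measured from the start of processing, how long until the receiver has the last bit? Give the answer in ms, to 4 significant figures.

L = 2303 × 8 = 18424 bits.
Transmission delay = L/R = 18424 / 20600000 = 0.894369 ms.
Propagation delay = d/s = 1300000 m / 300000000 m/s = 4.33333 ms.
Plus processing delay 1.9 ms = 1.9 ms.
Total = 7.128 ms.

7.128 ms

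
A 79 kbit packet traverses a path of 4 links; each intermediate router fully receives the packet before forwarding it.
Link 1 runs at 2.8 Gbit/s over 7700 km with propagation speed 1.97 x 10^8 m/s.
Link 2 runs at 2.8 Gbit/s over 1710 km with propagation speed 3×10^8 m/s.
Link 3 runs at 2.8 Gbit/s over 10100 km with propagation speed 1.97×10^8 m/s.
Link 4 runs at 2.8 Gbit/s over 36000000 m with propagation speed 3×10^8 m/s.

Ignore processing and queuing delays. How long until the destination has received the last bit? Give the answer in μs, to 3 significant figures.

L = 79000 bits.
Transmission delay per hop = L/R = 79000/2800000000 = 28.2143 μs; 4 hops → 112.857 μs.
Propagation delays (d/s per hop): 39086.3, 5700, 51269, 120000 μs; sum = 216055 μs.
End-to-end = 216000 μs.

216000 μs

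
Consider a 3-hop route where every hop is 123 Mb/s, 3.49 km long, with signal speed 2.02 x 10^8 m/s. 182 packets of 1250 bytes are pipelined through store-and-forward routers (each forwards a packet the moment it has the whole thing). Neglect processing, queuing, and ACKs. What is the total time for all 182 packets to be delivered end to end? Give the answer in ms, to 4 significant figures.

15.01 ms

Per-hop transmission t_tx = L/R = 10000/123000000 = 0.0813008 ms.
Per-hop propagation t_prop = 3490/202000000 = 0.0172772 ms.
Pipeline fill: first packet needs 3·t_tx to clear all hops; remaining 181 packets each add one t_tx.
Total = (3+182-1)·t_tx + 3·t_prop = 184·0.0813008 + 3·0.0172772 = 15.01 ms.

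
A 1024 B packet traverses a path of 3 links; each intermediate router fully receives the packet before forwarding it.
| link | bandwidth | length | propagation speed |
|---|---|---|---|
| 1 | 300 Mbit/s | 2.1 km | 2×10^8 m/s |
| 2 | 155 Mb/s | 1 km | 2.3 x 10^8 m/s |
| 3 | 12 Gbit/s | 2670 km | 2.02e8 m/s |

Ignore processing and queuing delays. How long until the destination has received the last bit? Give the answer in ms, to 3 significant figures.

13.3 ms

L = 1024 × 8 = 8192 bits.
Transmission delays (L/R per hop): 0.0273067, 0.0528516, 0.000682667 ms; sum = 0.0808409 ms.
Propagation delays (d/s per hop): 0.0105, 0.00434783, 13.2178 ms; sum = 13.2327 ms.
End-to-end = 13.3 ms.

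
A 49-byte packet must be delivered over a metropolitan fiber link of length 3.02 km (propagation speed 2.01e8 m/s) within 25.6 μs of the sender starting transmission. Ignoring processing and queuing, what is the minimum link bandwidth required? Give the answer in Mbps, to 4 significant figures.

37.07 Mbps

L = 392 bits.
Propagation delay = 3020 / 2.01e+08 = 15.0249 μs.
Transmission budget = 25.6 − 15.0249 = 10.5751 μs.
R ≥ L / t_tx = 392 bits / 1.05751e-05 s = 37.07 Mbps.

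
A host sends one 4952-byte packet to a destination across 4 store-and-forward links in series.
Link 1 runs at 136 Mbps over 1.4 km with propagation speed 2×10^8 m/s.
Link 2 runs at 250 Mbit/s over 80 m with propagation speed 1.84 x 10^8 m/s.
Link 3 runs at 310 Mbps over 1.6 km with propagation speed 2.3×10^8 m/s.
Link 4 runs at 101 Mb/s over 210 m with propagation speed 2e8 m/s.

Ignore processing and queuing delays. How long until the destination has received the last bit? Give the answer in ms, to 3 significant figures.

L = 4952 × 8 = 39616 bits.
Transmission delays (L/R per hop): 0.291294, 0.158464, 0.127794, 0.392238 ms; sum = 0.969789 ms.
Propagation delays (d/s per hop): 0.007, 0.000434783, 0.00695652, 0.00105 ms; sum = 0.0154413 ms.
End-to-end = 0.985 ms.

0.985 ms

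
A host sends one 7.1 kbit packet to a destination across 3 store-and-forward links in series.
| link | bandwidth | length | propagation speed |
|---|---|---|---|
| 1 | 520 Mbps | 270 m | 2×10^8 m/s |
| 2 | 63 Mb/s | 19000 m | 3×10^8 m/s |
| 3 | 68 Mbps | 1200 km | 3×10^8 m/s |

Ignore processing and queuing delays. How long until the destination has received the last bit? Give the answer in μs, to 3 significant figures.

4300 μs

L = 7100 bits.
Transmission delays (L/R per hop): 13.6538, 112.698, 104.412 μs; sum = 230.764 μs.
Propagation delays (d/s per hop): 1.35, 63.3333, 4000 μs; sum = 4064.68 μs.
End-to-end = 4300 μs.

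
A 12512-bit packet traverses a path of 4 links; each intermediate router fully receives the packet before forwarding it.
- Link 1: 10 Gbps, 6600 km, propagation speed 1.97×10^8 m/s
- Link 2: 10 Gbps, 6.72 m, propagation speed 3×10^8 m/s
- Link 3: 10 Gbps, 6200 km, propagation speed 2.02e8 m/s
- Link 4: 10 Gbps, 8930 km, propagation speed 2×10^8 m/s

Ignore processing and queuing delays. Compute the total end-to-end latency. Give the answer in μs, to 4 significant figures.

108900 μs

Transmission delay per hop = L/R = 12512/10000000000 = 1.2512 μs; 4 hops → 5.0048 μs.
Propagation delays (d/s per hop): 33502.5, 0.0224, 30693.1, 44650 μs; sum = 108846 μs.
End-to-end = 108900 μs.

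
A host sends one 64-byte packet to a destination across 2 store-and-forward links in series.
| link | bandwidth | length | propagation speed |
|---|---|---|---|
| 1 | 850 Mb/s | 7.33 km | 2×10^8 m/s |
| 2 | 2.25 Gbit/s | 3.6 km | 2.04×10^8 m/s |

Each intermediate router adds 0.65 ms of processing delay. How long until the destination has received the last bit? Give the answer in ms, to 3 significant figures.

L = 64 × 8 = 512 bits.
Transmission delays (L/R per hop): 0.000602353, 0.000227556 ms; sum = 0.000829908 ms.
Propagation delays (d/s per hop): 0.03665, 0.0176471 ms; sum = 0.0542971 ms.
Processing at 1 router(s): 1 × 0.65 ms = 0.65 ms.
End-to-end = 0.705 ms.

0.705 ms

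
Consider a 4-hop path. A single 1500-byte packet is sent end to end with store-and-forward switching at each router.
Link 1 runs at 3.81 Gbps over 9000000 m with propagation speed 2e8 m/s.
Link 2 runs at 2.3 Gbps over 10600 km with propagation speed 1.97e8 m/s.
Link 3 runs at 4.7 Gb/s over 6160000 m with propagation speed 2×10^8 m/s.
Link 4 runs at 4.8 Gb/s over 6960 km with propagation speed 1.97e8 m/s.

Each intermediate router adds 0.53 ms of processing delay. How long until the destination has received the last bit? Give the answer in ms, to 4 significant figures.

166.5 ms

L = 1500 × 8 = 12000 bits.
Transmission delays (L/R per hop): 0.00314961, 0.00521739, 0.00255319, 0.0025 ms; sum = 0.0134202 ms.
Propagation delays (d/s per hop): 45, 53.8071, 30.8, 35.3299 ms; sum = 164.937 ms.
Processing at 3 router(s): 3 × 0.53 ms = 1.59 ms.
End-to-end = 166.5 ms.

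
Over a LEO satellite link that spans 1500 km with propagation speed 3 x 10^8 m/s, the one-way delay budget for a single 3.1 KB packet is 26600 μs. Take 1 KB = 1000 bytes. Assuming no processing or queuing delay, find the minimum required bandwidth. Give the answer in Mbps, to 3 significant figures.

L = 24800 bits.
Propagation delay = 1500000 / 300000000 = 5000 μs.
Transmission budget = 26600 − 5000 = 21600 μs.
R ≥ L / t_tx = 24800 bits / 0.0216 s = 1.15 Mbps.

1.15 Mbps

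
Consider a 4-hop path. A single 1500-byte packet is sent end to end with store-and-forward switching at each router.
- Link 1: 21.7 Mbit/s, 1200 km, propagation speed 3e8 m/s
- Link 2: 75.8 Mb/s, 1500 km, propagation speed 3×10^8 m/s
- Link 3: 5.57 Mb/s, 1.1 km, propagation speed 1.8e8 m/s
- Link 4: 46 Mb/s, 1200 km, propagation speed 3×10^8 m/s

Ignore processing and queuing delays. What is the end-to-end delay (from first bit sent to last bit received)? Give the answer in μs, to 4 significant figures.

L = 1500 × 8 = 12000 bits.
Transmission delays (L/R per hop): 552.995, 158.311, 2154.4, 260.87 μs; sum = 3126.57 μs.
Propagation delays (d/s per hop): 4000, 5000, 6.11111, 4000 μs; sum = 13006.1 μs.
End-to-end = 16130 μs.

16130 μs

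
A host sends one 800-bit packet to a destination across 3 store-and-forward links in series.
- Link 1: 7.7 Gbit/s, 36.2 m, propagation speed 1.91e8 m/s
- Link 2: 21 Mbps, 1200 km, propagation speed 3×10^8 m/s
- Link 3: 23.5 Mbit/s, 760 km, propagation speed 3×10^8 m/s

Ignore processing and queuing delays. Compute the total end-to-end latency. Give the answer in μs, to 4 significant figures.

Transmission delays (L/R per hop): 0.103896, 38.0952, 34.0426 μs; sum = 72.2417 μs.
Propagation delays (d/s per hop): 0.189529, 4000, 2533.33 μs; sum = 6533.52 μs.
End-to-end = 6606 μs.

6606 μs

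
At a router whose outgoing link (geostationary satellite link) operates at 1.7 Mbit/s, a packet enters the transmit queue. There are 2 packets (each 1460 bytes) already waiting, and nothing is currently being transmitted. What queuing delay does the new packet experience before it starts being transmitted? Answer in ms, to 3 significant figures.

13.7 ms

Each queued packet: L/R = 11680/1700000 = 6.87059 ms.
2 queued → 13.7412 ms.
Queuing delay = 13.7 ms.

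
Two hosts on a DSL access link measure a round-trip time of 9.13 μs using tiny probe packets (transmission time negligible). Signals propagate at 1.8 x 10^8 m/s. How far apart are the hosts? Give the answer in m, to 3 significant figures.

One-way propagation = RTT/2 = 4.565 μs.
d = s × t = 180000000 × 4.565e-06 = 822 m.

822 m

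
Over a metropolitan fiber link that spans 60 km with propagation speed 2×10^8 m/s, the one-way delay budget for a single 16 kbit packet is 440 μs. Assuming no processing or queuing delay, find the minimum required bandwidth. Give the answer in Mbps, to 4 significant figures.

Propagation delay = 60000 / 200000000 = 300 μs.
Transmission budget = 440 − 300 = 140 μs.
R ≥ L / t_tx = 16000 bits / 0.00014 s = 114.3 Mbps.

114.3 Mbps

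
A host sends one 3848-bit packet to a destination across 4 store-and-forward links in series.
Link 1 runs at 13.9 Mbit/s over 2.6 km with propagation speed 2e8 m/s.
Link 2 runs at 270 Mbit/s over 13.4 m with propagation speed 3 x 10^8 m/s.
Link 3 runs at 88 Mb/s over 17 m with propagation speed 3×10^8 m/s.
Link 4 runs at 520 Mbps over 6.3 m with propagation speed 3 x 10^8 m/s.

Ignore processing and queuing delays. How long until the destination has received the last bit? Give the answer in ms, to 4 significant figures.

Transmission delays (L/R per hop): 0.276835, 0.0142519, 0.0437273, 0.0074 ms; sum = 0.342214 ms.
Propagation delays (d/s per hop): 0.013, 4.46667e-05, 5.66667e-05, 2.1e-05 ms; sum = 0.0131223 ms.
End-to-end = 0.3553 ms.

0.3553 ms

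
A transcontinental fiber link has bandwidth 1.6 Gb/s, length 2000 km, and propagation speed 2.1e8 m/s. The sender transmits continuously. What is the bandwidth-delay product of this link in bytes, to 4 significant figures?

1905000 bytes

Propagation delay = 2000000 / 210000000 = 0.00952381 s.
BDP = R × t_prop = 1600000000 × 0.00952381 = 15238100 bits.
In bytes: 15238100/8 = 1905000 bytes.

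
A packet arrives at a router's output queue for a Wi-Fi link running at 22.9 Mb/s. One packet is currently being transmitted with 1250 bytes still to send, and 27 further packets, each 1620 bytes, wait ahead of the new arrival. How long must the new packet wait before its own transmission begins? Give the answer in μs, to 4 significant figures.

Each queued packet: L/R = 12960/22900000 = 565.939 μs.
27 queued → 15280.3 μs.
Plus remaining 10000 bits of current packet: 436.681 μs.
Queuing delay = 15720 μs.

15720 μs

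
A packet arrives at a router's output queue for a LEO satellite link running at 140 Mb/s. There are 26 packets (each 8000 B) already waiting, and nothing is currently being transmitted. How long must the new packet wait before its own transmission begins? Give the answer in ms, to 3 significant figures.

11.9 ms

Each queued packet: L/R = 64000/140000000 = 0.457143 ms.
26 queued → 11.8857 ms.
Queuing delay = 11.9 ms.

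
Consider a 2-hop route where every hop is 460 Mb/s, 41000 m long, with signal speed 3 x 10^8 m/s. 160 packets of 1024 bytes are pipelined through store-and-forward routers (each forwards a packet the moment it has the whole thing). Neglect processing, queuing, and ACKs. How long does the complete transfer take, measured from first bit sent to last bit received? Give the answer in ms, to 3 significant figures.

3.14 ms

Per-hop transmission t_tx = L/R = 8192/460000000 = 0.0178087 ms.
Per-hop propagation t_prop = 41000/300000000 = 0.136667 ms.
Pipeline fill: first packet needs 2·t_tx to clear all hops; remaining 159 packets each add one t_tx.
Total = (2+160-1)·t_tx + 2·t_prop = 161·0.0178087 + 2·0.136667 = 3.14 ms.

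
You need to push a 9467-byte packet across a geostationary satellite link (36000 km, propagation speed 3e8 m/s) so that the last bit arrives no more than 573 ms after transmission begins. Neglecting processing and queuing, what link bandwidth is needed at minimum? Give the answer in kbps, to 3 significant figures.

L = 75736 bits.
Propagation delay = 36000000 / 300000000 = 120 ms.
Transmission budget = 573 − 120 = 453 ms.
R ≥ L / t_tx = 75736 bits / 0.453 s = 167 kbps.

167 kbps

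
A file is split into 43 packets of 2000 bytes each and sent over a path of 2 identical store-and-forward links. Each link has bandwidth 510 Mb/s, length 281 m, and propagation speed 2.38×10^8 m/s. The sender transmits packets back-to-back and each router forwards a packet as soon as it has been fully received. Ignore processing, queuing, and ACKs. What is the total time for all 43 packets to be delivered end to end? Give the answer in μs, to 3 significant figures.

1380 μs

Per-hop transmission t_tx = L/R = 16000/510000000 = 31.3725 μs.
Per-hop propagation t_prop = 281/238000000 = 1.18067 μs.
Pipeline fill: first packet needs 2·t_tx to clear all hops; remaining 42 packets each add one t_tx.
Total = (2+43-1)·t_tx + 2·t_prop = 44·31.3725 + 2·1.18067 = 1380 μs.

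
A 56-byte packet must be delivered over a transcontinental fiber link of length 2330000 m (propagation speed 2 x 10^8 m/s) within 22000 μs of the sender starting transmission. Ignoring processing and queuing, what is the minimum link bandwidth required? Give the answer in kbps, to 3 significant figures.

L = 448 bits.
Propagation delay = 2330000 / 200000000 = 11650 μs.
Transmission budget = 22000 − 11650 = 10350 μs.
R ≥ L / t_tx = 448 bits / 0.01035 s = 43.3 kbps.

43.3 kbps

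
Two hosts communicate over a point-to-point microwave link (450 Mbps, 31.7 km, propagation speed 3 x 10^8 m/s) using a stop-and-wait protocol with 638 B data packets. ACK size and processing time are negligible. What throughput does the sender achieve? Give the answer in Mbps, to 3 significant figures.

t_tx = L/R = 5104/450000000 = 1.13422e-05 s.
t_prop = 31700/300000000 = 0.000105667 s; RTT = 0.000211333 s.
Cycle = t_tx + RTT = 0.000222676 s.
Throughput = L / cycle = 5104 / 0.000222676 = 22.9 Mbps.

22.9 Mbps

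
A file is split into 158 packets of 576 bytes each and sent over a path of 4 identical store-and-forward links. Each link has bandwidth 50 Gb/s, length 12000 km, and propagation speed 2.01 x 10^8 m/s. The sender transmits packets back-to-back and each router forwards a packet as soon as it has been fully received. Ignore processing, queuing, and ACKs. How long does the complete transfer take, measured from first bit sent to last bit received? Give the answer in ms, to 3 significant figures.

239 ms

Per-hop transmission t_tx = L/R = 4608/50000000000 = 9.216e-05 ms.
Per-hop propagation t_prop = 12000000/2.01e+08 = 59.7015 ms.
Pipeline fill: first packet needs 4·t_tx to clear all hops; remaining 157 packets each add one t_tx.
Total = (4+158-1)·t_tx + 4·t_prop = 161·9.216e-05 + 4·59.7015 = 239 ms.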